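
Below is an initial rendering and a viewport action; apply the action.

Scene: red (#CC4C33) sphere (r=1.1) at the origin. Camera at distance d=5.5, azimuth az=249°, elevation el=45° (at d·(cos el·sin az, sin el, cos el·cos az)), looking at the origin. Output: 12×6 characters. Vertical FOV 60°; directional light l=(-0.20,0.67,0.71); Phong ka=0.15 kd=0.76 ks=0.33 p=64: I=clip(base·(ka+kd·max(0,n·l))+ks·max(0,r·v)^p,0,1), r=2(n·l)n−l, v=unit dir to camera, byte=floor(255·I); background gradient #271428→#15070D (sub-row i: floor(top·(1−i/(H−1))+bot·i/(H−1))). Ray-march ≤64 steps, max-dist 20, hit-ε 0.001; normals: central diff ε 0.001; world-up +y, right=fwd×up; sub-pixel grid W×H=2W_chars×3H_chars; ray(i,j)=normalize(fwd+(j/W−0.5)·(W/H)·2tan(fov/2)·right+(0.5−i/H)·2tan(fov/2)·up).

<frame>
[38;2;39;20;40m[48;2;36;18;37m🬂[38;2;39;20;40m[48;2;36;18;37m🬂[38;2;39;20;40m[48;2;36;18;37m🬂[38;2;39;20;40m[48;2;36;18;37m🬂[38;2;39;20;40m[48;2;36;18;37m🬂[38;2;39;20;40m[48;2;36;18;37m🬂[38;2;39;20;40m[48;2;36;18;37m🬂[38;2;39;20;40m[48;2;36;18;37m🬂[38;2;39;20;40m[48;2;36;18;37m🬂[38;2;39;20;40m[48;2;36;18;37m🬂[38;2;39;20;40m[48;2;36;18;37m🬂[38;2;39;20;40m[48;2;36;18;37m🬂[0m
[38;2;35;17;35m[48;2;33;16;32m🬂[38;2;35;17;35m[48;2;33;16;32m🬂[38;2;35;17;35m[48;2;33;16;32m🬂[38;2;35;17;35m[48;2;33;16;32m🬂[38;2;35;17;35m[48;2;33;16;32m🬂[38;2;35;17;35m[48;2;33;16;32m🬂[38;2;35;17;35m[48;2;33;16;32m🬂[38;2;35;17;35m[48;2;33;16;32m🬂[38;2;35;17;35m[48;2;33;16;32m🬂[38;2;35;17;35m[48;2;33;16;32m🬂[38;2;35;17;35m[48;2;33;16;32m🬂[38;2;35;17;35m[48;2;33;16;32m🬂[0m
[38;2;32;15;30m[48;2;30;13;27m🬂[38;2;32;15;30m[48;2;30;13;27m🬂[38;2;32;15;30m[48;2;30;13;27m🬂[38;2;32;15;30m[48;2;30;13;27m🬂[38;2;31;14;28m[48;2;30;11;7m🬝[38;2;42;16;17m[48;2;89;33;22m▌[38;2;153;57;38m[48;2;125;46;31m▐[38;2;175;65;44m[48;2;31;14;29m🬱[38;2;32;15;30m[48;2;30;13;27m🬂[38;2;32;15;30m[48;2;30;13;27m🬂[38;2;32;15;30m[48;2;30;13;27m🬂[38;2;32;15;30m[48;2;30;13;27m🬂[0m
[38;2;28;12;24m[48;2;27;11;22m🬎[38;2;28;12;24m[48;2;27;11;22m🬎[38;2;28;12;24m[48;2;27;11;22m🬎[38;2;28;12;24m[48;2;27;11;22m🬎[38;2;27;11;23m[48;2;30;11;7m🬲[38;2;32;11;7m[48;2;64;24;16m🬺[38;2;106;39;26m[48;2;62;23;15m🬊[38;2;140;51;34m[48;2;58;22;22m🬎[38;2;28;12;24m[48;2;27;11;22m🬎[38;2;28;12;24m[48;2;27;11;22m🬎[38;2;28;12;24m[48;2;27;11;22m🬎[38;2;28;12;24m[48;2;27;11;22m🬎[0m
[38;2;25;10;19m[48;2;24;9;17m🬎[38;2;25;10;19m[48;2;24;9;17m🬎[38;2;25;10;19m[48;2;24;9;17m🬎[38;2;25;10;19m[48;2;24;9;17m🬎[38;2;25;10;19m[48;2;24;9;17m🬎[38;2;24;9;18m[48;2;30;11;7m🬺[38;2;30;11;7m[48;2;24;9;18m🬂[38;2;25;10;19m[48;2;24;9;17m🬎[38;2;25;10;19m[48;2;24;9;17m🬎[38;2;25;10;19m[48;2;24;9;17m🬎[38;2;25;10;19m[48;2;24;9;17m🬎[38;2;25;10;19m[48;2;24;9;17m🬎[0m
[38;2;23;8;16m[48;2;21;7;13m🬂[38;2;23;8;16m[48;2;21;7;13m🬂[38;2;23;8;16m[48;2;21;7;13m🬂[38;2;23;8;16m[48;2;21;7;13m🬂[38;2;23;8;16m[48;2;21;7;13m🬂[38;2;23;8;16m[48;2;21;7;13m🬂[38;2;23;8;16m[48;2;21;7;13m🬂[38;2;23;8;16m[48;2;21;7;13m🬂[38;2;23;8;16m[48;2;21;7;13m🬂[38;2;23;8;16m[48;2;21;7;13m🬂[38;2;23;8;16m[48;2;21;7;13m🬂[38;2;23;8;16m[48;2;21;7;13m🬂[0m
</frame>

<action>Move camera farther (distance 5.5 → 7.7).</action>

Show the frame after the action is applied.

<frame>
[38;2;39;20;40m[48;2;36;18;37m🬂[38;2;39;20;40m[48;2;36;18;37m🬂[38;2;39;20;40m[48;2;36;18;37m🬂[38;2;39;20;40m[48;2;36;18;37m🬂[38;2;39;20;40m[48;2;36;18;37m🬂[38;2;39;20;40m[48;2;36;18;37m🬂[38;2;39;20;40m[48;2;36;18;37m🬂[38;2;39;20;40m[48;2;36;18;37m🬂[38;2;39;20;40m[48;2;36;18;37m🬂[38;2;39;20;40m[48;2;36;18;37m🬂[38;2;39;20;40m[48;2;36;18;37m🬂[38;2;39;20;40m[48;2;36;18;37m🬂[0m
[38;2;35;17;35m[48;2;33;16;32m🬂[38;2;35;17;35m[48;2;33;16;32m🬂[38;2;35;17;35m[48;2;33;16;32m🬂[38;2;35;17;35m[48;2;33;16;32m🬂[38;2;35;17;35m[48;2;33;16;32m🬂[38;2;35;17;35m[48;2;33;16;32m🬂[38;2;35;17;35m[48;2;33;16;32m🬂[38;2;35;17;35m[48;2;33;16;32m🬂[38;2;35;17;35m[48;2;33;16;32m🬂[38;2;35;17;35m[48;2;33;16;32m🬂[38;2;35;17;35m[48;2;33;16;32m🬂[38;2;35;17;35m[48;2;33;16;32m🬂[0m
[38;2;32;15;30m[48;2;30;13;27m🬂[38;2;32;15;30m[48;2;30;13;27m🬂[38;2;32;15;30m[48;2;30;13;27m🬂[38;2;32;15;30m[48;2;30;13;27m🬂[38;2;32;15;30m[48;2;30;13;27m🬂[38;2;31;13;23m[48;2;70;25;17m🬕[38;2;32;15;30m[48;2;149;58;39m🬂[38;2;180;67;45m[48;2;31;14;28m🬏[38;2;32;15;30m[48;2;30;13;27m🬂[38;2;32;15;30m[48;2;30;13;27m🬂[38;2;32;15;30m[48;2;30;13;27m🬂[38;2;32;15;30m[48;2;30;13;27m🬂[0m
[38;2;28;12;24m[48;2;27;11;22m🬎[38;2;28;12;24m[48;2;27;11;22m🬎[38;2;28;12;24m[48;2;27;11;22m🬎[38;2;28;12;24m[48;2;27;11;22m🬎[38;2;28;12;24m[48;2;27;11;22m🬎[38;2;46;17;11m[48;2;29;11;10m🬁[38;2;109;40;27m[48;2;39;14;9m🬊[38;2;136;50;33m[48;2;27;11;23m🬄[38;2;28;12;24m[48;2;27;11;22m🬎[38;2;28;12;24m[48;2;27;11;22m🬎[38;2;28;12;24m[48;2;27;11;22m🬎[38;2;28;12;24m[48;2;27;11;22m🬎[0m
[38;2;25;10;19m[48;2;24;9;17m🬎[38;2;25;10;19m[48;2;24;9;17m🬎[38;2;25;10;19m[48;2;24;9;17m🬎[38;2;25;10;19m[48;2;24;9;17m🬎[38;2;25;10;19m[48;2;24;9;17m🬎[38;2;25;10;19m[48;2;24;9;17m🬎[38;2;25;10;19m[48;2;24;9;17m🬎[38;2;25;10;19m[48;2;24;9;17m🬎[38;2;25;10;19m[48;2;24;9;17m🬎[38;2;25;10;19m[48;2;24;9;17m🬎[38;2;25;10;19m[48;2;24;9;17m🬎[38;2;25;10;19m[48;2;24;9;17m🬎[0m
[38;2;23;8;16m[48;2;21;7;13m🬂[38;2;23;8;16m[48;2;21;7;13m🬂[38;2;23;8;16m[48;2;21;7;13m🬂[38;2;23;8;16m[48;2;21;7;13m🬂[38;2;23;8;16m[48;2;21;7;13m🬂[38;2;23;8;16m[48;2;21;7;13m🬂[38;2;23;8;16m[48;2;21;7;13m🬂[38;2;23;8;16m[48;2;21;7;13m🬂[38;2;23;8;16m[48;2;21;7;13m🬂[38;2;23;8;16m[48;2;21;7;13m🬂[38;2;23;8;16m[48;2;21;7;13m🬂[38;2;23;8;16m[48;2;21;7;13m🬂[0m
</frame>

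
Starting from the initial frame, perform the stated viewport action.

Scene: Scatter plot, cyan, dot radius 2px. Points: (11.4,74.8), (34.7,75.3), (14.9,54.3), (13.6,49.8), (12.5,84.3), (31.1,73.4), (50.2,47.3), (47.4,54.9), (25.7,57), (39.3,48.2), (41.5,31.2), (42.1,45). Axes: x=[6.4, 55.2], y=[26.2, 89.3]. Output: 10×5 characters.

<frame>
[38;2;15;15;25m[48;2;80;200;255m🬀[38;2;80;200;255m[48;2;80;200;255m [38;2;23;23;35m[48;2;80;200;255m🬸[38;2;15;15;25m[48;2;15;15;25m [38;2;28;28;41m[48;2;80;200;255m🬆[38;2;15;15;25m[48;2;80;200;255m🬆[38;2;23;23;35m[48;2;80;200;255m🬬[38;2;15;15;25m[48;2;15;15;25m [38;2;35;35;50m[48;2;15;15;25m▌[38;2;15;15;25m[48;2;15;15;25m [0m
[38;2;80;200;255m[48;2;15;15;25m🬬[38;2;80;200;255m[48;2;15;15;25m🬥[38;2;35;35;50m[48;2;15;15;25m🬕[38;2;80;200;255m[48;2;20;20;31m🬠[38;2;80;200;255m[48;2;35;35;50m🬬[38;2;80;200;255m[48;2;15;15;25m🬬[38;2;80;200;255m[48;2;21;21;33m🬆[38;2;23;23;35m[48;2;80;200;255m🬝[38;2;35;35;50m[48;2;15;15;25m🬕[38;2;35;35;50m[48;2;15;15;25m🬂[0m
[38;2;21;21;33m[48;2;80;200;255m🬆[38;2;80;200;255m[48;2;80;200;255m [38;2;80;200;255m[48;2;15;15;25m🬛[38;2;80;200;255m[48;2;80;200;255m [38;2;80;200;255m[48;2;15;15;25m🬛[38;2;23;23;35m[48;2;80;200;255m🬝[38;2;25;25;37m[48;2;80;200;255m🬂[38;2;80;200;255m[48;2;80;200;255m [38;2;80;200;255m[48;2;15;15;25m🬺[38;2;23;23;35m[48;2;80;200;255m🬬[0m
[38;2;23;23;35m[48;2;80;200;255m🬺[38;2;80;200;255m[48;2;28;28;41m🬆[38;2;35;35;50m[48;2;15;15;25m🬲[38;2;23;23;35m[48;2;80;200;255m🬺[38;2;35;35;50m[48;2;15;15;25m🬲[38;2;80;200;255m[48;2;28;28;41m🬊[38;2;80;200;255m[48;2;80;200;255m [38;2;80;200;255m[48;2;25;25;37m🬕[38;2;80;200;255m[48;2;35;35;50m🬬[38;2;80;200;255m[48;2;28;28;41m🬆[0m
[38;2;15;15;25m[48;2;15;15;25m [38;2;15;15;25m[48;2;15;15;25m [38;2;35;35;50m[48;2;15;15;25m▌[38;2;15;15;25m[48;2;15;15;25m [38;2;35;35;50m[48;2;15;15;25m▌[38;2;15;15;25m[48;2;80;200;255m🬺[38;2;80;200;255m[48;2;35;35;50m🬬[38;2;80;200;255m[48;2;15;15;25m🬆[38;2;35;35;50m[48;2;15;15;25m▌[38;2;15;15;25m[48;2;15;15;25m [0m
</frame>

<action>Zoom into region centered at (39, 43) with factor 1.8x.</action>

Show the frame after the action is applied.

<frame>
[38;2;80;200;255m[48;2;80;200;255m [38;2;15;15;25m[48;2;80;200;255m🬸[38;2;35;35;50m[48;2;15;15;25m▌[38;2;15;15;25m[48;2;15;15;25m [38;2;27;27;40m[48;2;80;200;255m🬝[38;2;15;15;25m[48;2;15;15;25m [38;2;27;27;40m[48;2;80;200;255m🬝[38;2;15;15;25m[48;2;80;200;255m🬀[38;2;21;21;33m[48;2;80;200;255m🬊[38;2;15;15;25m[48;2;15;15;25m [0m
[38;2;80;200;255m[48;2;19;19;30m🬀[38;2;35;35;50m[48;2;15;15;25m🬂[38;2;35;35;50m[48;2;15;15;25m🬕[38;2;23;23;35m[48;2;80;200;255m🬴[38;2;80;200;255m[48;2;80;200;255m [38;2;80;200;255m[48;2;35;35;50m🬺[38;2;27;27;40m[48;2;80;200;255m🬬[38;2;80;200;255m[48;2;15;15;25m🬨[38;2;80;200;255m[48;2;80;200;255m [38;2;80;200;255m[48;2;28;28;41m🬱[0m
[38;2;15;15;25m[48;2;35;35;50m🬰[38;2;15;15;25m[48;2;35;35;50m🬰[38;2;35;35;50m[48;2;15;15;25m🬛[38;2;15;15;25m[48;2;35;35;50m🬰[38;2;80;200;255m[48;2;31;31;45m🬁[38;2;80;200;255m[48;2;15;15;25m🬬[38;2;80;200;255m[48;2;28;28;41m🬆[38;2;15;15;25m[48;2;35;35;50m🬰[38;2;80;200;255m[48;2;28;28;41m🬊[38;2;80;200;255m[48;2;23;23;35m🬀[0m
[38;2;15;15;25m[48;2;35;35;50m🬎[38;2;15;15;25m[48;2;35;35;50m🬎[38;2;35;35;50m[48;2;15;15;25m🬲[38;2;15;15;25m[48;2;35;35;50m🬎[38;2;27;27;40m[48;2;80;200;255m🬝[38;2;15;15;25m[48;2;80;200;255m🬀[38;2;21;21;33m[48;2;80;200;255m🬊[38;2;15;15;25m[48;2;35;35;50m🬎[38;2;35;35;50m[48;2;15;15;25m🬲[38;2;15;15;25m[48;2;35;35;50m🬎[0m
[38;2;15;15;25m[48;2;15;15;25m [38;2;15;15;25m[48;2;15;15;25m [38;2;35;35;50m[48;2;15;15;25m▌[38;2;15;15;25m[48;2;15;15;25m [38;2;35;35;50m[48;2;15;15;25m▌[38;2;80;200;255m[48;2;15;15;25m🬊[38;2;80;200;255m[48;2;23;23;35m🬀[38;2;15;15;25m[48;2;15;15;25m [38;2;35;35;50m[48;2;15;15;25m▌[38;2;15;15;25m[48;2;15;15;25m [0m
</frame>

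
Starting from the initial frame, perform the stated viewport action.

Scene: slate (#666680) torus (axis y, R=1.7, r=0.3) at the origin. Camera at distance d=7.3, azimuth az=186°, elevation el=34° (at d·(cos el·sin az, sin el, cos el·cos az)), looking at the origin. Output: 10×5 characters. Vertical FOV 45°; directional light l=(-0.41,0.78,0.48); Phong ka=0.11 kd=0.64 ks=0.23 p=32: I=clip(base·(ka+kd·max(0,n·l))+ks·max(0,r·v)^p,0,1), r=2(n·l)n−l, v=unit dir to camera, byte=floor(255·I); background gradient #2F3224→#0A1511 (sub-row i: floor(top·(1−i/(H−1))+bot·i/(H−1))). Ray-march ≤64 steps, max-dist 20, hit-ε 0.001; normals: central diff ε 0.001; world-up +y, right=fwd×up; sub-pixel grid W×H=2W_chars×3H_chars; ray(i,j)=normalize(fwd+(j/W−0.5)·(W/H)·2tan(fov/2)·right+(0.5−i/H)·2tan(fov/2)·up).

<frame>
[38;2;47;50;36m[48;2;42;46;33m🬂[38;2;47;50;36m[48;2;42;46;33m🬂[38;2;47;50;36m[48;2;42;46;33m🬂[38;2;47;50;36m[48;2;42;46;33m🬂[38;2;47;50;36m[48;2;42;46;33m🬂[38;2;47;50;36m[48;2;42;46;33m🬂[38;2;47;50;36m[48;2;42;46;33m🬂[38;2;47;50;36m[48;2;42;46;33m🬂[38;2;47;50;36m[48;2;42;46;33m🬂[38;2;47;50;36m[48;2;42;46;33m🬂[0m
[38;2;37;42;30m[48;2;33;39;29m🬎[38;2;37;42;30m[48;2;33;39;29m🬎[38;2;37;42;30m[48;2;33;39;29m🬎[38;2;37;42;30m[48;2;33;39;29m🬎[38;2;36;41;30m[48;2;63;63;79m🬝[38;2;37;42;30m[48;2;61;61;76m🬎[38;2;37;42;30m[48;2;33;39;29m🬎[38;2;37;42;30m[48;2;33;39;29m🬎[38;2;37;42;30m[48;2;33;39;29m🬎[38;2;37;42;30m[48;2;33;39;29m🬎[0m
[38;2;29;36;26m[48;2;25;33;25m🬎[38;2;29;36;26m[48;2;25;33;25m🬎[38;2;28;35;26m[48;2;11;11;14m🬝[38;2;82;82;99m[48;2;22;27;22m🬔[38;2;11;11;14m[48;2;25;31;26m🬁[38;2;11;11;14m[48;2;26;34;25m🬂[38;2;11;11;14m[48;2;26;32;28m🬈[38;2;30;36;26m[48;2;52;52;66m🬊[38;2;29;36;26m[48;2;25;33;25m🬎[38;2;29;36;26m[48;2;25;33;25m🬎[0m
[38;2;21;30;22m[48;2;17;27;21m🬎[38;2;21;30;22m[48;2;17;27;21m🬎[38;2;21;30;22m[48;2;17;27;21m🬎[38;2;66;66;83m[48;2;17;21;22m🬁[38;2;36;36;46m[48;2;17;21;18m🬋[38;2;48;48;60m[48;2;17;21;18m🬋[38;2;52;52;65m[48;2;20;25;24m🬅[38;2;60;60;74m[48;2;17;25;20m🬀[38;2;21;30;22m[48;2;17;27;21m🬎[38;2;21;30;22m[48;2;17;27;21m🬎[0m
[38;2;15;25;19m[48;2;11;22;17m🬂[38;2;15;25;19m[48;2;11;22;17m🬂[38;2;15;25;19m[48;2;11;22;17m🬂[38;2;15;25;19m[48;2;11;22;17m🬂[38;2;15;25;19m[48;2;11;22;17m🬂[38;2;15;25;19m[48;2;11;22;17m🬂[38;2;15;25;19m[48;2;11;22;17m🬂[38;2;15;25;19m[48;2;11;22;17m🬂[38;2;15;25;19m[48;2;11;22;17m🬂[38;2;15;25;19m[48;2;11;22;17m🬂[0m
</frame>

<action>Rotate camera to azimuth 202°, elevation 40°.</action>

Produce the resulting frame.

<frame>
[38;2;47;50;36m[48;2;42;46;33m🬂[38;2;47;50;36m[48;2;42;46;33m🬂[38;2;47;50;36m[48;2;42;46;33m🬂[38;2;47;50;36m[48;2;42;46;33m🬂[38;2;47;50;36m[48;2;42;46;33m🬂[38;2;47;50;36m[48;2;42;46;33m🬂[38;2;47;50;36m[48;2;42;46;33m🬂[38;2;47;50;36m[48;2;42;46;33m🬂[38;2;47;50;36m[48;2;42;46;33m🬂[38;2;47;50;36m[48;2;42;46;33m🬂[0m
[38;2;37;42;30m[48;2;33;39;29m🬎[38;2;37;42;30m[48;2;33;39;29m🬎[38;2;37;42;30m[48;2;33;39;29m🬎[38;2;37;42;30m[48;2;33;39;29m🬎[38;2;37;42;30m[48;2;56;56;71m🬎[38;2;37;42;30m[48;2;38;38;48m🬎[38;2;58;58;72m[48;2;36;41;30m🬏[38;2;37;42;30m[48;2;33;39;29m🬎[38;2;37;42;30m[48;2;33;39;29m🬎[38;2;37;42;30m[48;2;33;39;29m🬎[0m
[38;2;29;36;26m[48;2;25;33;25m🬎[38;2;29;36;26m[48;2;25;33;25m🬎[38;2;28;35;26m[48;2;11;11;14m🬝[38;2;66;66;82m[48;2;26;34;25m🬕[38;2;16;16;20m[48;2;27;34;25m🬀[38;2;29;36;26m[48;2;25;33;25m🬎[38;2;14;14;17m[48;2;26;34;25m🬂[38;2;62;62;78m[48;2;33;37;35m🬮[38;2;29;36;26m[48;2;25;33;25m🬎[38;2;29;36;26m[48;2;25;33;25m🬎[0m
[38;2;21;30;22m[48;2;17;27;21m🬎[38;2;21;30;22m[48;2;17;27;21m🬎[38;2;21;30;22m[48;2;17;27;21m🬎[38;2;61;61;76m[48;2;18;21;23m🬂[38;2;61;61;77m[48;2;19;23;21m🬋[38;2;25;29;29m[48;2;64;64;80m🬰[38;2;55;55;69m[48;2;19;22;22m🬍[38;2;114;114;131m[48;2;23;30;27m🬀[38;2;21;30;22m[48;2;17;27;21m🬎[38;2;21;30;22m[48;2;17;27;21m🬎[0m
[38;2;15;25;19m[48;2;11;22;17m🬂[38;2;15;25;19m[48;2;11;22;17m🬂[38;2;15;25;19m[48;2;11;22;17m🬂[38;2;15;25;19m[48;2;11;22;17m🬂[38;2;15;25;19m[48;2;11;22;17m🬂[38;2;15;25;19m[48;2;11;22;17m🬂[38;2;15;25;19m[48;2;11;22;17m🬂[38;2;15;25;19m[48;2;11;22;17m🬂[38;2;15;25;19m[48;2;11;22;17m🬂[38;2;15;25;19m[48;2;11;22;17m🬂[0m
</frame>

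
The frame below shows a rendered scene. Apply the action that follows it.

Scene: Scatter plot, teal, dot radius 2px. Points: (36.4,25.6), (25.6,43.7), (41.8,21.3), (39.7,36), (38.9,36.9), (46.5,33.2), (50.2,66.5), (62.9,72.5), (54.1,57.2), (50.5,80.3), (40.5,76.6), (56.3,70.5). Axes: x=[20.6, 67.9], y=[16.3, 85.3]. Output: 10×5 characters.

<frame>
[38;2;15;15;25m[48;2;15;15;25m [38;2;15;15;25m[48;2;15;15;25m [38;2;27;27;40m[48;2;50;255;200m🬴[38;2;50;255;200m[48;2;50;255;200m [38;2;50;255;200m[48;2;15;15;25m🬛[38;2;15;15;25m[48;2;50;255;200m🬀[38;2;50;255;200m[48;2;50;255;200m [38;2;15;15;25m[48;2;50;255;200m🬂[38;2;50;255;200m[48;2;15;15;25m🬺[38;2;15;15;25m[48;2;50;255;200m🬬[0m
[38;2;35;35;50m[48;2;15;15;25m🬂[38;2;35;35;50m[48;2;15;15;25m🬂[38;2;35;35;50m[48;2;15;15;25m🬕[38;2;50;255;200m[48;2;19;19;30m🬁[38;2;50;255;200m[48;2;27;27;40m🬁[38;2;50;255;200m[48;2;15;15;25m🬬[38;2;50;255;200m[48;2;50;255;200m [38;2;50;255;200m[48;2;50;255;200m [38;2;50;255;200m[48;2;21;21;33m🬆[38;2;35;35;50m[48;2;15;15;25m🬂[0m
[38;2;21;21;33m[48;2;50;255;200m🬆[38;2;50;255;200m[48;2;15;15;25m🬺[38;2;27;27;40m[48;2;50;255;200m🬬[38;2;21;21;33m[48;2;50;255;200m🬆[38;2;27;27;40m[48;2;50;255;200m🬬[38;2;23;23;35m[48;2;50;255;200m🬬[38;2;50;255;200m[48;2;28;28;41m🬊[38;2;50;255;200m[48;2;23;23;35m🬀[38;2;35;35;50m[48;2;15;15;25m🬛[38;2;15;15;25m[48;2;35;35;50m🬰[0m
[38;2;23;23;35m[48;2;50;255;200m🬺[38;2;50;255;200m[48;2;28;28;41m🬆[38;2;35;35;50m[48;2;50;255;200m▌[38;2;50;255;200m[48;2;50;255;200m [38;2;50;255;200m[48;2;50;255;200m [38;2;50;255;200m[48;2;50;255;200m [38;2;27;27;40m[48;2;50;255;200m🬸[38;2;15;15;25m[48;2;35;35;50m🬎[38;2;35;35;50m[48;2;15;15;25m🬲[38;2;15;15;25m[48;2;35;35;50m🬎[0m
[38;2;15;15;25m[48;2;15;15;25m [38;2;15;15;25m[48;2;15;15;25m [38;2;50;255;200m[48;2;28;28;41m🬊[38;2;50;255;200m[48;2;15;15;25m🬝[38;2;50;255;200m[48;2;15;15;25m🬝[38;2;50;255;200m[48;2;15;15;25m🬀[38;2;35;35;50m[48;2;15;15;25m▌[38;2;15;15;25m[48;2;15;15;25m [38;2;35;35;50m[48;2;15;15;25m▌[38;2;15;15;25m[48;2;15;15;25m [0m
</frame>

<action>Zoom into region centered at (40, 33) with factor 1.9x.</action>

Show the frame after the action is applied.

<frame>
[38;2;15;15;25m[48;2;15;15;25m [38;2;15;15;25m[48;2;15;15;25m [38;2;35;35;50m[48;2;15;15;25m▌[38;2;15;15;25m[48;2;15;15;25m [38;2;35;35;50m[48;2;15;15;25m▌[38;2;15;15;25m[48;2;15;15;25m [38;2;35;35;50m[48;2;15;15;25m▌[38;2;15;15;25m[48;2;15;15;25m [38;2;35;35;50m[48;2;15;15;25m▌[38;2;15;15;25m[48;2;15;15;25m [0m
[38;2;35;35;50m[48;2;15;15;25m🬂[38;2;35;35;50m[48;2;15;15;25m🬂[38;2;35;35;50m[48;2;15;15;25m🬕[38;2;28;28;41m[48;2;50;255;200m🬆[38;2;50;255;200m[48;2;50;255;200m [38;2;50;255;200m[48;2;28;28;41m🬱[38;2;31;31;45m[48;2;50;255;200m🬝[38;2;50;255;200m[48;2;28;28;41m🬱[38;2;35;35;50m[48;2;15;15;25m🬕[38;2;35;35;50m[48;2;15;15;25m🬂[0m
[38;2;15;15;25m[48;2;35;35;50m🬰[38;2;15;15;25m[48;2;35;35;50m🬰[38;2;31;31;45m[48;2;50;255;200m🬝[38;2;25;25;37m[48;2;50;255;200m🬈[38;2;50;255;200m[48;2;25;25;37m🬎[38;2;50;255;200m[48;2;23;23;35m🬀[38;2;50;255;200m[48;2;28;28;41m🬊[38;2;50;255;200m[48;2;15;15;25m🬝[38;2;50;255;200m[48;2;27;27;40m🬀[38;2;15;15;25m[48;2;35;35;50m🬰[0m
[38;2;15;15;25m[48;2;35;35;50m🬎[38;2;15;15;25m[48;2;35;35;50m🬎[38;2;50;255;200m[48;2;35;35;50m🬊[38;2;50;255;200m[48;2;35;35;50m🬝[38;2;50;255;200m[48;2;25;25;37m🬶[38;2;50;255;200m[48;2;15;15;25m🬺[38;2;27;27;40m[48;2;50;255;200m🬬[38;2;15;15;25m[48;2;35;35;50m🬎[38;2;35;35;50m[48;2;15;15;25m🬲[38;2;15;15;25m[48;2;35;35;50m🬎[0m
[38;2;15;15;25m[48;2;15;15;25m [38;2;15;15;25m[48;2;15;15;25m [38;2;35;35;50m[48;2;15;15;25m▌[38;2;15;15;25m[48;2;15;15;25m [38;2;50;255;200m[48;2;27;27;40m🬁[38;2;50;255;200m[48;2;15;15;25m🬆[38;2;35;35;50m[48;2;15;15;25m▌[38;2;15;15;25m[48;2;15;15;25m [38;2;35;35;50m[48;2;15;15;25m▌[38;2;15;15;25m[48;2;15;15;25m [0m
</frame>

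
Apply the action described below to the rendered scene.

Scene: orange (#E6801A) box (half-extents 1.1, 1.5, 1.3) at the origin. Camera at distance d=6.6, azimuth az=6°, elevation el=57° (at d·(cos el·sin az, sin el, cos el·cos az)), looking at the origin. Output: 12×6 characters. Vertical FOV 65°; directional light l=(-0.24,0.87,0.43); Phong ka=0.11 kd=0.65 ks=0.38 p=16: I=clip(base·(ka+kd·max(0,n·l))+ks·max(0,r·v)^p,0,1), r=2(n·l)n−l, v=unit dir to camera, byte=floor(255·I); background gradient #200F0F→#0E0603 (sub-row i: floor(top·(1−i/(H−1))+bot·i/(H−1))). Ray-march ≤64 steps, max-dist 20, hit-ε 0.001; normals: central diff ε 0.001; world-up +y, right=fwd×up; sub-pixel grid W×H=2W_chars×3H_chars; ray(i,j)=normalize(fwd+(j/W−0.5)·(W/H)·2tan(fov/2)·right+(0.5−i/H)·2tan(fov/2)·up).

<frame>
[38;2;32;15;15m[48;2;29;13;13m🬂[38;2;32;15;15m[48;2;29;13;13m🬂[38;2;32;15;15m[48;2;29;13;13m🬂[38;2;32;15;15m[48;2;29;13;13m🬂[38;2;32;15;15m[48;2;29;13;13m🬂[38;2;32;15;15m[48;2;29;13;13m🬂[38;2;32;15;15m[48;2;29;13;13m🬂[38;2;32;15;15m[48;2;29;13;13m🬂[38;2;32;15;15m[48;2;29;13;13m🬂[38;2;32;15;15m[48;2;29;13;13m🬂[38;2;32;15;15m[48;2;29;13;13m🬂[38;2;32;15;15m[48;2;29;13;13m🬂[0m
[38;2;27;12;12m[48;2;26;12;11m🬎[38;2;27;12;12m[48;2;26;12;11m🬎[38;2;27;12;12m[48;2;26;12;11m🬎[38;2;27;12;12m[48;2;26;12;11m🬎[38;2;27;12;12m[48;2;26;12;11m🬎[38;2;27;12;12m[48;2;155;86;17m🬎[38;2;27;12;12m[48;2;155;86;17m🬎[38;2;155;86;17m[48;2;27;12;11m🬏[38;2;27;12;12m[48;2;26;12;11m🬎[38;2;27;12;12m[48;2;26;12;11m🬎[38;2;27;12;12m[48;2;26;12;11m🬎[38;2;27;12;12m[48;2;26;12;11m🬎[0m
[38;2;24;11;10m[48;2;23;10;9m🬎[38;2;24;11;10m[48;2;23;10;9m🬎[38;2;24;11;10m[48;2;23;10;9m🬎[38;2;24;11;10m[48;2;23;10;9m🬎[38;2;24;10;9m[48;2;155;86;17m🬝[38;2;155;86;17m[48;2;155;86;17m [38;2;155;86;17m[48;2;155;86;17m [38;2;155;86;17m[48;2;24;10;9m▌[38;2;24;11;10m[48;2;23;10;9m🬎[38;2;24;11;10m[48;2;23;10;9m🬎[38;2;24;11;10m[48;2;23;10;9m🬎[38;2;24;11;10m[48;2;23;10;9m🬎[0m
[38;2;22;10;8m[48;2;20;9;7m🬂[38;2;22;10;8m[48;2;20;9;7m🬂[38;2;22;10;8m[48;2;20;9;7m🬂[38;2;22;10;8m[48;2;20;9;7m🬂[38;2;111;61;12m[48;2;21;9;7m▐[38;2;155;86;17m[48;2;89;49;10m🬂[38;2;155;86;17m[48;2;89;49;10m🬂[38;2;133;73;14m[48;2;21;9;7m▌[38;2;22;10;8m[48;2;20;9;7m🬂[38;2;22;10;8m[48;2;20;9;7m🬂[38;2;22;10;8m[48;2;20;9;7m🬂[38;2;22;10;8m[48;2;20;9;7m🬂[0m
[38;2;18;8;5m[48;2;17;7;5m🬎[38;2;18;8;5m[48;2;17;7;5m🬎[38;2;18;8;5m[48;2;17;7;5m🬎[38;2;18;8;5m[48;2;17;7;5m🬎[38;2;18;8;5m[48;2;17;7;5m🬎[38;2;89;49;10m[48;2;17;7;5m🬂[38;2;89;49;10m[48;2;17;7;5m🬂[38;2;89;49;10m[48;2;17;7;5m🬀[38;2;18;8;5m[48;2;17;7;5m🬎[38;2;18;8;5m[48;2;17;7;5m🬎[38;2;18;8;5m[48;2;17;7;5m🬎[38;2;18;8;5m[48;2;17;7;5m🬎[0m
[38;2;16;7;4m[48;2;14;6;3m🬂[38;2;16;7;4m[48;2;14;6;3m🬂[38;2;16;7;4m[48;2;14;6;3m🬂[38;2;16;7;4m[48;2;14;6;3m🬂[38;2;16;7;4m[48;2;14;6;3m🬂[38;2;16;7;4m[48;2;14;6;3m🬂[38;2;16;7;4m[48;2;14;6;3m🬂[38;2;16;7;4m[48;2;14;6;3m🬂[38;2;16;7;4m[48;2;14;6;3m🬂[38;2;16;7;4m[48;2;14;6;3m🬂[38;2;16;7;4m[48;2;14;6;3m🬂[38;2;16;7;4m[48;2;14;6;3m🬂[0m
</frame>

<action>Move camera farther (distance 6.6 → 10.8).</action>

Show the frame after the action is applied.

<frame>
[38;2;32;15;15m[48;2;29;13;13m🬂[38;2;32;15;15m[48;2;29;13;13m🬂[38;2;32;15;15m[48;2;29;13;13m🬂[38;2;32;15;15m[48;2;29;13;13m🬂[38;2;32;15;15m[48;2;29;13;13m🬂[38;2;32;15;15m[48;2;29;13;13m🬂[38;2;32;15;15m[48;2;29;13;13m🬂[38;2;32;15;15m[48;2;29;13;13m🬂[38;2;32;15;15m[48;2;29;13;13m🬂[38;2;32;15;15m[48;2;29;13;13m🬂[38;2;32;15;15m[48;2;29;13;13m🬂[38;2;32;15;15m[48;2;29;13;13m🬂[0m
[38;2;27;12;12m[48;2;26;12;11m🬎[38;2;27;12;12m[48;2;26;12;11m🬎[38;2;27;12;12m[48;2;26;12;11m🬎[38;2;27;12;12m[48;2;26;12;11m🬎[38;2;27;12;12m[48;2;26;12;11m🬎[38;2;27;12;12m[48;2;26;12;11m🬎[38;2;27;12;12m[48;2;26;12;11m🬎[38;2;27;12;12m[48;2;26;12;11m🬎[38;2;27;12;12m[48;2;26;12;11m🬎[38;2;27;12;12m[48;2;26;12;11m🬎[38;2;27;12;12m[48;2;26;12;11m🬎[38;2;27;12;12m[48;2;26;12;11m🬎[0m
[38;2;24;11;10m[48;2;23;10;9m🬎[38;2;24;11;10m[48;2;23;10;9m🬎[38;2;24;11;10m[48;2;23;10;9m🬎[38;2;24;11;10m[48;2;23;10;9m🬎[38;2;24;11;10m[48;2;23;10;9m🬎[38;2;155;86;17m[48;2;24;10;9m🬦[38;2;25;11;10m[48;2;155;86;17m🬂[38;2;24;11;10m[48;2;23;10;9m🬎[38;2;24;11;10m[48;2;23;10;9m🬎[38;2;24;11;10m[48;2;23;10;9m🬎[38;2;24;11;10m[48;2;23;10;9m🬎[38;2;24;11;10m[48;2;23;10;9m🬎[0m
[38;2;22;10;8m[48;2;20;9;7m🬂[38;2;22;10;8m[48;2;20;9;7m🬂[38;2;22;10;8m[48;2;20;9;7m🬂[38;2;22;10;8m[48;2;20;9;7m🬂[38;2;22;10;8m[48;2;20;9;7m🬂[38;2;111;61;12m[48;2;21;9;7m▐[38;2;155;86;17m[48;2;89;49;10m🬂[38;2;22;10;8m[48;2;20;9;7m🬂[38;2;22;10;8m[48;2;20;9;7m🬂[38;2;22;10;8m[48;2;20;9;7m🬂[38;2;22;10;8m[48;2;20;9;7m🬂[38;2;22;10;8m[48;2;20;9;7m🬂[0m
[38;2;18;8;5m[48;2;17;7;5m🬎[38;2;18;8;5m[48;2;17;7;5m🬎[38;2;18;8;5m[48;2;17;7;5m🬎[38;2;18;8;5m[48;2;17;7;5m🬎[38;2;18;8;5m[48;2;17;7;5m🬎[38;2;18;8;5m[48;2;17;7;5m🬎[38;2;18;8;5m[48;2;17;7;5m🬎[38;2;18;8;5m[48;2;17;7;5m🬎[38;2;18;8;5m[48;2;17;7;5m🬎[38;2;18;8;5m[48;2;17;7;5m🬎[38;2;18;8;5m[48;2;17;7;5m🬎[38;2;18;8;5m[48;2;17;7;5m🬎[0m
[38;2;16;7;4m[48;2;14;6;3m🬂[38;2;16;7;4m[48;2;14;6;3m🬂[38;2;16;7;4m[48;2;14;6;3m🬂[38;2;16;7;4m[48;2;14;6;3m🬂[38;2;16;7;4m[48;2;14;6;3m🬂[38;2;16;7;4m[48;2;14;6;3m🬂[38;2;16;7;4m[48;2;14;6;3m🬂[38;2;16;7;4m[48;2;14;6;3m🬂[38;2;16;7;4m[48;2;14;6;3m🬂[38;2;16;7;4m[48;2;14;6;3m🬂[38;2;16;7;4m[48;2;14;6;3m🬂[38;2;16;7;4m[48;2;14;6;3m🬂[0m
</frame>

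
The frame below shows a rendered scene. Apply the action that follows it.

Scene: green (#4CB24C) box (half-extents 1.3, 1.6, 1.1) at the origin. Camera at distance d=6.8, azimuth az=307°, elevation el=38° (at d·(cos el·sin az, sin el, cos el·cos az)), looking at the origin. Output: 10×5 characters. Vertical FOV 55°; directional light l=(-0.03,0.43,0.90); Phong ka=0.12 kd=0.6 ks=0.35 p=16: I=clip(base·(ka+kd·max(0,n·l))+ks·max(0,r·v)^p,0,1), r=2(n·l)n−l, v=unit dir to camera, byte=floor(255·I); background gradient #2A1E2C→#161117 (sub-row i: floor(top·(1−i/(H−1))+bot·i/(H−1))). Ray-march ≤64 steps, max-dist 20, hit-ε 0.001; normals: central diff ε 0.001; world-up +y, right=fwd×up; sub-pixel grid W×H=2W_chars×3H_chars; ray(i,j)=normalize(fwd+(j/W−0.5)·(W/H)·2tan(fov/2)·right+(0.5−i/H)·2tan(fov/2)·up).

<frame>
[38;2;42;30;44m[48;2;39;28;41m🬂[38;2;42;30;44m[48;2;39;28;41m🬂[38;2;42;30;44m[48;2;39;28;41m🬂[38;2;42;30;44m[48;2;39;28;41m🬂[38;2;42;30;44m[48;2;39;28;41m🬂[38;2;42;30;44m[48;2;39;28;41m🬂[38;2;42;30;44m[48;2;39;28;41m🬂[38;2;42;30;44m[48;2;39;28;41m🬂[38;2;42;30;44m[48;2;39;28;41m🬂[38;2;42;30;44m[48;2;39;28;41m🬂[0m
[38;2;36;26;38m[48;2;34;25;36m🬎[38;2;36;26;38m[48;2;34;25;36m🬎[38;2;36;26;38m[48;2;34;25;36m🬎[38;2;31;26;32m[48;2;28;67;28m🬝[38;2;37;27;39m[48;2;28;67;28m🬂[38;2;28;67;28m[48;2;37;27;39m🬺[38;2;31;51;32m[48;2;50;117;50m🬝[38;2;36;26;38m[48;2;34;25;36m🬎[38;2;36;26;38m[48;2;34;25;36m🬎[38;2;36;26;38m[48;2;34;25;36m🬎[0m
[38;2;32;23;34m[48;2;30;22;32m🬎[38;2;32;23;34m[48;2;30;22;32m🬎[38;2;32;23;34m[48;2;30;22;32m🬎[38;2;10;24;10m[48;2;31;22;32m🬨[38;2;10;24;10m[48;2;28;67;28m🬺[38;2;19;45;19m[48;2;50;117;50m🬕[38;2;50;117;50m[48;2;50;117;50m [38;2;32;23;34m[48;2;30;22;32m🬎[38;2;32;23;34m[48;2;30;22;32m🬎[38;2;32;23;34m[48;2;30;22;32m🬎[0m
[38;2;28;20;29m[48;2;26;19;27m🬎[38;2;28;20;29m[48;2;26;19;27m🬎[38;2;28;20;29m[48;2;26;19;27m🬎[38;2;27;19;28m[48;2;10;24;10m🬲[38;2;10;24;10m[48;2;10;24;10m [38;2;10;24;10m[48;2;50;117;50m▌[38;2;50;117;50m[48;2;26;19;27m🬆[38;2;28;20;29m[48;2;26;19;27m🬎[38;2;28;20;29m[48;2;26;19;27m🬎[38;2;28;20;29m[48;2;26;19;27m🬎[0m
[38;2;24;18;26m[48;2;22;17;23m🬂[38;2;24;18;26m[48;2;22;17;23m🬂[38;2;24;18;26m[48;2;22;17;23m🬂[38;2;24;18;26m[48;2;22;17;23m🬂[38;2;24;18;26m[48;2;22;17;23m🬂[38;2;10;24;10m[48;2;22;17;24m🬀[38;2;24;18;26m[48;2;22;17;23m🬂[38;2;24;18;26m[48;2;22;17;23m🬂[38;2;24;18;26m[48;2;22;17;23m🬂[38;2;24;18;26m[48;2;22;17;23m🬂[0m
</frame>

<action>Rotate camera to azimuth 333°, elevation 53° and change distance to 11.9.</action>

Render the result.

<frame>
[38;2;42;30;44m[48;2;39;28;41m🬂[38;2;42;30;44m[48;2;39;28;41m🬂[38;2;42;30;44m[48;2;39;28;41m🬂[38;2;42;30;44m[48;2;39;28;41m🬂[38;2;42;30;44m[48;2;39;28;41m🬂[38;2;42;30;44m[48;2;39;28;41m🬂[38;2;42;30;44m[48;2;39;28;41m🬂[38;2;42;30;44m[48;2;39;28;41m🬂[38;2;42;30;44m[48;2;39;28;41m🬂[38;2;42;30;44m[48;2;39;28;41m🬂[0m
[38;2;36;26;38m[48;2;34;25;36m🬎[38;2;36;26;38m[48;2;34;25;36m🬎[38;2;36;26;38m[48;2;34;25;36m🬎[38;2;36;26;38m[48;2;34;25;36m🬎[38;2;36;26;38m[48;2;34;25;36m🬎[38;2;36;26;38m[48;2;28;67;28m🬝[38;2;36;26;38m[48;2;34;25;36m🬎[38;2;36;26;38m[48;2;34;25;36m🬎[38;2;36;26;38m[48;2;34;25;36m🬎[38;2;36;26;38m[48;2;34;25;36m🬎[0m
[38;2;32;23;34m[48;2;30;22;32m🬎[38;2;32;23;34m[48;2;30;22;32m🬎[38;2;32;23;34m[48;2;30;22;32m🬎[38;2;32;23;34m[48;2;30;22;32m🬎[38;2;28;67;28m[48;2;24;23;25m🬊[38;2;28;67;28m[48;2;50;117;50m🬎[38;2;50;117;50m[48;2;32;23;33m🬓[38;2;32;23;34m[48;2;30;22;32m🬎[38;2;32;23;34m[48;2;30;22;32m🬎[38;2;32;23;34m[48;2;30;22;32m🬎[0m
[38;2;28;20;29m[48;2;26;19;27m🬎[38;2;28;20;29m[48;2;26;19;27m🬎[38;2;28;20;29m[48;2;26;19;27m🬎[38;2;28;20;29m[48;2;26;19;27m🬎[38;2;27;19;28m[48;2;10;24;10m🬺[38;2;50;117;50m[48;2;26;19;28m🬂[38;2;28;20;29m[48;2;26;19;27m🬎[38;2;28;20;29m[48;2;26;19;27m🬎[38;2;28;20;29m[48;2;26;19;27m🬎[38;2;28;20;29m[48;2;26;19;27m🬎[0m
[38;2;24;18;26m[48;2;22;17;23m🬂[38;2;24;18;26m[48;2;22;17;23m🬂[38;2;24;18;26m[48;2;22;17;23m🬂[38;2;24;18;26m[48;2;22;17;23m🬂[38;2;24;18;26m[48;2;22;17;23m🬂[38;2;24;18;26m[48;2;22;17;23m🬂[38;2;24;18;26m[48;2;22;17;23m🬂[38;2;24;18;26m[48;2;22;17;23m🬂[38;2;24;18;26m[48;2;22;17;23m🬂[38;2;24;18;26m[48;2;22;17;23m🬂[0m
</frame>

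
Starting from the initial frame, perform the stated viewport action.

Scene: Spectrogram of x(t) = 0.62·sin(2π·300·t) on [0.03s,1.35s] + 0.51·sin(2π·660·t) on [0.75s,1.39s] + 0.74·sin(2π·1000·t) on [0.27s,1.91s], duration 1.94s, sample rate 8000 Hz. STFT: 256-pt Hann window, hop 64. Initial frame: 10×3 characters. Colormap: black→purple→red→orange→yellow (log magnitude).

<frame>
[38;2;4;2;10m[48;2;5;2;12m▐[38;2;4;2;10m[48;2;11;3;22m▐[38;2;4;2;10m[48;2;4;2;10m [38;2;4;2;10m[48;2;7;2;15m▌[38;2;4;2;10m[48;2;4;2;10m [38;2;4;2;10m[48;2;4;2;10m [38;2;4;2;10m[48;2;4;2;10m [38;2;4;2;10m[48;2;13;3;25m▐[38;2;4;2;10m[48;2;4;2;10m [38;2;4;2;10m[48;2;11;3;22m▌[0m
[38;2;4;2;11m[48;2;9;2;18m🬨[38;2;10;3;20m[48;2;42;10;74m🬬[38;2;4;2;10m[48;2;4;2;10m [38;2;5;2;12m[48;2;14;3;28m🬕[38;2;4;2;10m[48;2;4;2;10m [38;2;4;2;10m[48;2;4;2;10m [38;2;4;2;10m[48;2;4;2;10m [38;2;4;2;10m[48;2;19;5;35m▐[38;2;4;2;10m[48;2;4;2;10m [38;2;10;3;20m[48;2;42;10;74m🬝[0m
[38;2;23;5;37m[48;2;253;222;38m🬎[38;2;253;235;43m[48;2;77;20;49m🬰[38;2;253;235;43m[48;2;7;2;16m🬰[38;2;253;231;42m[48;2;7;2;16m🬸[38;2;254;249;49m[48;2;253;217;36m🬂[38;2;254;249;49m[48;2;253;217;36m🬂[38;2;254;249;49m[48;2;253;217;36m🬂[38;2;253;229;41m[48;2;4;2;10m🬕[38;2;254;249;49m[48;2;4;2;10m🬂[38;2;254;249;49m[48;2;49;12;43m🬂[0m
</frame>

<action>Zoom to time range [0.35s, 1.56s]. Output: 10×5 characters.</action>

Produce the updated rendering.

<frame>
[38;2;4;2;10m[48;2;4;2;10m [38;2;4;2;10m[48;2;4;2;10m [38;2;4;2;10m[48;2;4;2;10m [38;2;7;2;15m[48;2;4;2;10m▌[38;2;4;2;10m[48;2;4;2;10m [38;2;4;2;10m[48;2;4;2;10m [38;2;4;2;10m[48;2;4;2;10m [38;2;4;2;10m[48;2;4;2;10m [38;2;5;2;13m[48;2;13;3;25m▌[38;2;4;2;10m[48;2;4;2;10m [0m
[38;2;4;2;10m[48;2;4;2;10m [38;2;4;2;10m[48;2;4;2;10m [38;2;4;2;10m[48;2;4;2;10m [38;2;4;2;10m[48;2;8;2;17m▐[38;2;4;2;10m[48;2;4;2;10m [38;2;4;2;10m[48;2;4;2;10m [38;2;4;2;10m[48;2;4;2;10m [38;2;4;2;10m[48;2;4;2;10m [38;2;6;2;13m[48;2;14;4;27m▌[38;2;4;2;10m[48;2;4;2;10m [0m
[38;2;4;2;10m[48;2;4;2;10m [38;2;4;2;10m[48;2;4;2;10m [38;2;4;2;10m[48;2;4;2;10m [38;2;4;2;10m[48;2;11;3;22m▐[38;2;4;2;10m[48;2;4;2;10m [38;2;4;2;10m[48;2;4;2;10m [38;2;4;2;10m[48;2;4;2;10m [38;2;4;2;10m[48;2;4;2;10m [38;2;7;2;16m[48;2;18;4;34m▌[38;2;4;2;10m[48;2;4;2;10m [0m
[38;2;4;2;10m[48;2;254;249;49m🬎[38;2;4;2;10m[48;2;254;249;49m🬎[38;2;4;2;10m[48;2;254;249;49m🬎[38;2;13;3;25m[48;2;254;249;49m🬎[38;2;4;2;11m[48;2;254;249;49m🬎[38;2;4;2;11m[48;2;254;249;49m🬎[38;2;4;2;11m[48;2;254;249;49m🬎[38;2;4;2;11m[48;2;254;249;49m🬎[38;2;20;5;38m[48;2;254;249;49m🬎[38;2;4;2;10m[48;2;254;249;49m🬎[0m
[38;2;90;23;46m[48;2;253;222;38m🬰[38;2;90;23;46m[48;2;253;222;38m🬰[38;2;90;23;46m[48;2;253;222;38m🬰[38;2;253;217;36m[48;2;179;46;81m🬎[38;2;253;217;36m[48;2;175;45;81m🬎[38;2;253;217;36m[48;2;175;45;81m🬎[38;2;253;217;36m[48;2;175;45;81m🬎[38;2;253;217;36m[48;2;175;45;81m🬎[38;2;248;191;34m[48;2;134;34;84m🬕[38;2;4;2;10m[48;2;4;2;10m [0m
</frame>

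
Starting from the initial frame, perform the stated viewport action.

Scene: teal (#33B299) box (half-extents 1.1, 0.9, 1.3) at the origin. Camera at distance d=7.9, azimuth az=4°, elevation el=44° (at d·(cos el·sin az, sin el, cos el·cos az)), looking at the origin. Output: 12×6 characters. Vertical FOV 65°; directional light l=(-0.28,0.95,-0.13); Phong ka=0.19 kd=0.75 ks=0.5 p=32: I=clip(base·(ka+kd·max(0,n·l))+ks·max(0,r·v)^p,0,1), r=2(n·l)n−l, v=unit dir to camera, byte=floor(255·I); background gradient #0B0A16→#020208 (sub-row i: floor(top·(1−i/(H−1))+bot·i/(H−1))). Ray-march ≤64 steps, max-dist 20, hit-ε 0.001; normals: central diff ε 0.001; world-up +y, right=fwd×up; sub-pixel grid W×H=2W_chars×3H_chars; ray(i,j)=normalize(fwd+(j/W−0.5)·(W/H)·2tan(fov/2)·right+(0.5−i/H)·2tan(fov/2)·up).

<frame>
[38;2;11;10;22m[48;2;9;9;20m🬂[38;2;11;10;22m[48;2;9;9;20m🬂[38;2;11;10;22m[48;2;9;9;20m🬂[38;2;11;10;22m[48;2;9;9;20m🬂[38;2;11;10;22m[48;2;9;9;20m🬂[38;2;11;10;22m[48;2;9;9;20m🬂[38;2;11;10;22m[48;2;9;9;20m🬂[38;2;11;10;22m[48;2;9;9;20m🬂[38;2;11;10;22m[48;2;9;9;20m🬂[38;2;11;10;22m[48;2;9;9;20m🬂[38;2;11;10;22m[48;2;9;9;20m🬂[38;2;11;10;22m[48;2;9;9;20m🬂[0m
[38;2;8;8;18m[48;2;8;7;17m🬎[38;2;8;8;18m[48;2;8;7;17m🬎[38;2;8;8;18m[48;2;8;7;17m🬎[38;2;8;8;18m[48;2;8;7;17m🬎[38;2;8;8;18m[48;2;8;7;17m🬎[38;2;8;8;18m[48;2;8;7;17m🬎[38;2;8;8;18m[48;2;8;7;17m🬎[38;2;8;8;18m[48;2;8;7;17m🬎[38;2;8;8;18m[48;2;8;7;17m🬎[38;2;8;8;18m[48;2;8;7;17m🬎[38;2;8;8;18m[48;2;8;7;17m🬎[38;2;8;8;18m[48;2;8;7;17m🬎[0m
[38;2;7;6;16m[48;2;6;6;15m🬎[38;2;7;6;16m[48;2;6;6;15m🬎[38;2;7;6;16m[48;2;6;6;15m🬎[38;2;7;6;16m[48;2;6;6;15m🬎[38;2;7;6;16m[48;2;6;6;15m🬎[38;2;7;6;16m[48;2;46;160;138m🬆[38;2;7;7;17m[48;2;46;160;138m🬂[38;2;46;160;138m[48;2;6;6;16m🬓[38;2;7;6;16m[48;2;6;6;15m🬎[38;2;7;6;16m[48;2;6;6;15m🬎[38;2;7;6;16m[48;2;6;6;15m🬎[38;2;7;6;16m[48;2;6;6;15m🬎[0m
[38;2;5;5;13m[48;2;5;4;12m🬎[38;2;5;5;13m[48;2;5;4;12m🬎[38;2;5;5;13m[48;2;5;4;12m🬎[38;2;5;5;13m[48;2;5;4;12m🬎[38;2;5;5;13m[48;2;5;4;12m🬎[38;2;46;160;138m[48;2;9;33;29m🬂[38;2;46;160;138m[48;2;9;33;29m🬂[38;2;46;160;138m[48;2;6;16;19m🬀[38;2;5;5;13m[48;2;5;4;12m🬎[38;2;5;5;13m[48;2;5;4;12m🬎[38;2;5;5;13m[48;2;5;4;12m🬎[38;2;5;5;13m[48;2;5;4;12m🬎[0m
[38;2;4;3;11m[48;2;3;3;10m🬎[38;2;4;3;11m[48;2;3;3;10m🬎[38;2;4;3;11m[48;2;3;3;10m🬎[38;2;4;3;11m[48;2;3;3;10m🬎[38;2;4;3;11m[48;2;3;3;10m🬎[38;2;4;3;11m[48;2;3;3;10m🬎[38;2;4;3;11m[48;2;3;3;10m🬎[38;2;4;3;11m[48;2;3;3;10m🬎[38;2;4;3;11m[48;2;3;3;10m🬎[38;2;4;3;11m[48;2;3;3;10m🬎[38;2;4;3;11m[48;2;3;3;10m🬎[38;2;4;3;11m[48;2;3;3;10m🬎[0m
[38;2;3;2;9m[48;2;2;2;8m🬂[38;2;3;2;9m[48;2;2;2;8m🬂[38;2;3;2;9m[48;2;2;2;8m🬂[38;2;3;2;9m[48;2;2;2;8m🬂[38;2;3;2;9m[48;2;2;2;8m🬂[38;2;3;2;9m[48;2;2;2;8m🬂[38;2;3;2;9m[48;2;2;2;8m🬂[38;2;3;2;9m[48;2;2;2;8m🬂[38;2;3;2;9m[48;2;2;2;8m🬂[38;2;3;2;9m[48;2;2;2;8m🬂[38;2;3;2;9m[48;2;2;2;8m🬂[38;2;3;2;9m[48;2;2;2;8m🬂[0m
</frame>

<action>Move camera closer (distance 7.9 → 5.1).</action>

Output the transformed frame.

<frame>
[38;2;11;10;22m[48;2;9;9;20m🬂[38;2;11;10;22m[48;2;9;9;20m🬂[38;2;11;10;22m[48;2;9;9;20m🬂[38;2;11;10;22m[48;2;9;9;20m🬂[38;2;11;10;22m[48;2;9;9;20m🬂[38;2;11;10;22m[48;2;9;9;20m🬂[38;2;11;10;22m[48;2;9;9;20m🬂[38;2;11;10;22m[48;2;9;9;20m🬂[38;2;11;10;22m[48;2;9;9;20m🬂[38;2;11;10;22m[48;2;9;9;20m🬂[38;2;11;10;22m[48;2;9;9;20m🬂[38;2;11;10;22m[48;2;9;9;20m🬂[0m
[38;2;8;8;18m[48;2;8;7;17m🬎[38;2;8;8;18m[48;2;8;7;17m🬎[38;2;8;8;18m[48;2;8;7;17m🬎[38;2;8;8;18m[48;2;8;7;17m🬎[38;2;8;8;18m[48;2;8;7;17m🬎[38;2;8;8;18m[48;2;46;160;138m🬎[38;2;8;8;18m[48;2;46;160;138m🬎[38;2;8;8;18m[48;2;8;7;17m🬎[38;2;8;8;18m[48;2;8;7;17m🬎[38;2;8;8;18m[48;2;8;7;17m🬎[38;2;8;8;18m[48;2;8;7;17m🬎[38;2;8;8;18m[48;2;8;7;17m🬎[0m
[38;2;7;6;16m[48;2;6;6;15m🬎[38;2;7;6;16m[48;2;6;6;15m🬎[38;2;7;6;16m[48;2;6;6;15m🬎[38;2;7;6;16m[48;2;6;6;15m🬎[38;2;46;160;138m[48;2;6;6;16m▐[38;2;46;160;138m[48;2;46;160;138m [38;2;46;160;138m[48;2;46;160;138m [38;2;46;160;138m[48;2;46;160;138m [38;2;7;6;16m[48;2;6;6;15m🬎[38;2;7;6;16m[48;2;6;6;15m🬎[38;2;7;6;16m[48;2;6;6;15m🬎[38;2;7;6;16m[48;2;6;6;15m🬎[0m
[38;2;5;5;13m[48;2;5;4;12m🬎[38;2;5;5;13m[48;2;5;4;12m🬎[38;2;5;5;13m[48;2;5;4;12m🬎[38;2;5;5;13m[48;2;5;4;12m🬎[38;2;46;160;138m[48;2;9;33;29m🬂[38;2;46;160;138m[48;2;9;33;29m🬂[38;2;46;160;138m[48;2;9;33;29m🬎[38;2;46;160;138m[48;2;9;33;29m🬎[38;2;46;160;138m[48;2;5;4;13m🬃[38;2;5;5;13m[48;2;5;4;12m🬎[38;2;5;5;13m[48;2;5;4;12m🬎[38;2;5;5;13m[48;2;5;4;12m🬎[0m
[38;2;4;3;11m[48;2;3;3;10m🬎[38;2;4;3;11m[48;2;3;3;10m🬎[38;2;4;3;11m[48;2;3;3;10m🬎[38;2;4;3;11m[48;2;3;3;10m🬎[38;2;9;33;29m[48;2;3;3;10m🬉[38;2;9;33;29m[48;2;3;3;10m🬎[38;2;9;33;29m[48;2;3;3;10m🬎[38;2;9;33;29m[48;2;3;3;10m🬎[38;2;4;3;11m[48;2;3;3;10m🬎[38;2;4;3;11m[48;2;3;3;10m🬎[38;2;4;3;11m[48;2;3;3;10m🬎[38;2;4;3;11m[48;2;3;3;10m🬎[0m
[38;2;3;2;9m[48;2;2;2;8m🬂[38;2;3;2;9m[48;2;2;2;8m🬂[38;2;3;2;9m[48;2;2;2;8m🬂[38;2;3;2;9m[48;2;2;2;8m🬂[38;2;3;2;9m[48;2;2;2;8m🬂[38;2;3;2;9m[48;2;2;2;8m🬂[38;2;3;2;9m[48;2;2;2;8m🬂[38;2;3;2;9m[48;2;2;2;8m🬂[38;2;3;2;9m[48;2;2;2;8m🬂[38;2;3;2;9m[48;2;2;2;8m🬂[38;2;3;2;9m[48;2;2;2;8m🬂[38;2;3;2;9m[48;2;2;2;8m🬂[0m
</frame>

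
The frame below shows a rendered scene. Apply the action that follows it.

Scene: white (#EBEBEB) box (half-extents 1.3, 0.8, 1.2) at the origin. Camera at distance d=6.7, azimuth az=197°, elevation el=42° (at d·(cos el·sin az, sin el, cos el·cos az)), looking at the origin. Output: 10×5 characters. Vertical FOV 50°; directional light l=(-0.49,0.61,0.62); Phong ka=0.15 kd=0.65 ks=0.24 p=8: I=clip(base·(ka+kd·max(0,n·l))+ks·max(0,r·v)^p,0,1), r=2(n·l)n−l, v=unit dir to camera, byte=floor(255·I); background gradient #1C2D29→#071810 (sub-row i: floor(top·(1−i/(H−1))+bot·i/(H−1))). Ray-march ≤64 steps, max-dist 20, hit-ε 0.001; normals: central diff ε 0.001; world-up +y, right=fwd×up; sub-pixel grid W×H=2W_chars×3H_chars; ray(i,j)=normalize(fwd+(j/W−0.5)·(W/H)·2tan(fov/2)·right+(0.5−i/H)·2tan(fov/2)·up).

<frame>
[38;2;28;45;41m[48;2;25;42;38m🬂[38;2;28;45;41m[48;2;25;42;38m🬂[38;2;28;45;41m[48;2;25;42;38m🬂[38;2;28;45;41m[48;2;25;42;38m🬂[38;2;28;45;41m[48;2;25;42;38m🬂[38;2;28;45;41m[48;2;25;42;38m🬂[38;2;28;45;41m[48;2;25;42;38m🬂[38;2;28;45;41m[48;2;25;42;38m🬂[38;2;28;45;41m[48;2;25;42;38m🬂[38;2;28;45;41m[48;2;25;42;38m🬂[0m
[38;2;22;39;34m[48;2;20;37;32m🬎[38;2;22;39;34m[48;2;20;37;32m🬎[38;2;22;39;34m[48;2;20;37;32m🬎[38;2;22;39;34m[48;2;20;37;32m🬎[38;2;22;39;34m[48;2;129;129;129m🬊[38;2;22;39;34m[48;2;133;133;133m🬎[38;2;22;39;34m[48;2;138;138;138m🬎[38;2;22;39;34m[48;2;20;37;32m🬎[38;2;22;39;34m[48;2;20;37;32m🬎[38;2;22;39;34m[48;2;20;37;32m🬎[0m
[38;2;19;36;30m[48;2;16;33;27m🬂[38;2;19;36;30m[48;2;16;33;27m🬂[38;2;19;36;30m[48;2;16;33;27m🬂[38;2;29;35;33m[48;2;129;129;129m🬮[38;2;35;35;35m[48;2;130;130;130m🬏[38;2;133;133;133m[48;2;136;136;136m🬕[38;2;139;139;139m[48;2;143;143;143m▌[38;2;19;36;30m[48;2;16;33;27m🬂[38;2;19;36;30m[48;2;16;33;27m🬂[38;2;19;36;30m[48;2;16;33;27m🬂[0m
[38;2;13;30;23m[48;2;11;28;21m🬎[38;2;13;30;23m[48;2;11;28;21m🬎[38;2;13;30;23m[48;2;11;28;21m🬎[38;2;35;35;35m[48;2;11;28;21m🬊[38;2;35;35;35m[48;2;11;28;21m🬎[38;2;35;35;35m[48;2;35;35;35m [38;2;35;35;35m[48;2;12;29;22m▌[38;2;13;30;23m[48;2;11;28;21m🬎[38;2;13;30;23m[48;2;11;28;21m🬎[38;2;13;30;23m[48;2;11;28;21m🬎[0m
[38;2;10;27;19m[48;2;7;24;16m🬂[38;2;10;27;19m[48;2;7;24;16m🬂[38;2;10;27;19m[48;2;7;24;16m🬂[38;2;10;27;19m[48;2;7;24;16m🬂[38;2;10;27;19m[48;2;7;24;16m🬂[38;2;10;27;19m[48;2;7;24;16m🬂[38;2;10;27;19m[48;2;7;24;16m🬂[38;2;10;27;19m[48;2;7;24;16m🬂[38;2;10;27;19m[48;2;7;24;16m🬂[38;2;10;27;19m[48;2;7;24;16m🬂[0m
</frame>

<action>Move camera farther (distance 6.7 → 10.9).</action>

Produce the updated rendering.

<frame>
[38;2;28;45;41m[48;2;25;42;38m🬂[38;2;28;45;41m[48;2;25;42;38m🬂[38;2;28;45;41m[48;2;25;42;38m🬂[38;2;28;45;41m[48;2;25;42;38m🬂[38;2;28;45;41m[48;2;25;42;38m🬂[38;2;28;45;41m[48;2;25;42;38m🬂[38;2;28;45;41m[48;2;25;42;38m🬂[38;2;28;45;41m[48;2;25;42;38m🬂[38;2;28;45;41m[48;2;25;42;38m🬂[38;2;28;45;41m[48;2;25;42;38m🬂[0m
[38;2;22;39;34m[48;2;20;37;32m🬎[38;2;22;39;34m[48;2;20;37;32m🬎[38;2;22;39;34m[48;2;20;37;32m🬎[38;2;22;39;34m[48;2;20;37;32m🬎[38;2;22;39;34m[48;2;20;37;32m🬎[38;2;22;39;34m[48;2;20;37;32m🬎[38;2;22;39;34m[48;2;20;37;32m🬎[38;2;22;39;34m[48;2;20;37;32m🬎[38;2;22;39;34m[48;2;20;37;32m🬎[38;2;22;39;34m[48;2;20;37;32m🬎[0m
[38;2;19;36;30m[48;2;16;33;27m🬂[38;2;19;36;30m[48;2;16;33;27m🬂[38;2;19;36;30m[48;2;16;33;27m🬂[38;2;19;36;30m[48;2;16;33;27m🬂[38;2;29;35;33m[48;2;130;130;130m🬮[38;2;35;35;35m[48;2;134;134;134m🬏[38;2;119;119;119m[48;2;17;34;28m▌[38;2;19;36;30m[48;2;16;33;27m🬂[38;2;19;36;30m[48;2;16;33;27m🬂[38;2;19;36;30m[48;2;16;33;27m🬂[0m
[38;2;13;30;23m[48;2;11;28;21m🬎[38;2;13;30;23m[48;2;11;28;21m🬎[38;2;13;30;23m[48;2;11;28;21m🬎[38;2;13;30;23m[48;2;11;28;21m🬎[38;2;35;35;35m[48;2;12;29;22m🬂[38;2;35;35;35m[48;2;12;29;22m🬂[38;2;13;30;23m[48;2;11;28;21m🬎[38;2;13;30;23m[48;2;11;28;21m🬎[38;2;13;30;23m[48;2;11;28;21m🬎[38;2;13;30;23m[48;2;11;28;21m🬎[0m
[38;2;10;27;19m[48;2;7;24;16m🬂[38;2;10;27;19m[48;2;7;24;16m🬂[38;2;10;27;19m[48;2;7;24;16m🬂[38;2;10;27;19m[48;2;7;24;16m🬂[38;2;10;27;19m[48;2;7;24;16m🬂[38;2;10;27;19m[48;2;7;24;16m🬂[38;2;10;27;19m[48;2;7;24;16m🬂[38;2;10;27;19m[48;2;7;24;16m🬂[38;2;10;27;19m[48;2;7;24;16m🬂[38;2;10;27;19m[48;2;7;24;16m🬂[0m
</frame>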